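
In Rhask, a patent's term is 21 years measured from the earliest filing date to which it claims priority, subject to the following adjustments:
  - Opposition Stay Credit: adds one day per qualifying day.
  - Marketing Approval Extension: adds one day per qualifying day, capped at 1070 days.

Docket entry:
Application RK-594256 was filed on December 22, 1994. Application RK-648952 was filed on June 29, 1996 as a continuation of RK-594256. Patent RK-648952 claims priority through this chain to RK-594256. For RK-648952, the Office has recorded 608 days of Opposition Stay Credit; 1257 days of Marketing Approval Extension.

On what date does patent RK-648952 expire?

2020-07-26

Earliest priority filing: 22 December 1994.
Base term: 22 December 1994 + 21 years → 22 December 2015.
Opposition Stay Credit: +608 days → 21 August 2017.
Marketing Approval Extension: 1257 days claimed exceeds the 1070-day cap, so +1070 days → 26 July 2020.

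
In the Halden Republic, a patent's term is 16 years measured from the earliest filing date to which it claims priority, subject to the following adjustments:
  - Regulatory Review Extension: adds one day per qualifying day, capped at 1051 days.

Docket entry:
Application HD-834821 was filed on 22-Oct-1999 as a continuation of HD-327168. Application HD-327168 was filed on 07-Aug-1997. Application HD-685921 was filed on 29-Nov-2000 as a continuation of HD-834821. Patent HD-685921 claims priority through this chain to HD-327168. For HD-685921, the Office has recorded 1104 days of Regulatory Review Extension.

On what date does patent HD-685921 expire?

Earliest priority filing: 7 August 1997.
Base term: 7 August 1997 + 16 years → 7 August 2013.
Regulatory Review Extension: 1104 days claimed exceeds the 1051-day cap, so +1051 days → 23 June 2016.

2016-06-23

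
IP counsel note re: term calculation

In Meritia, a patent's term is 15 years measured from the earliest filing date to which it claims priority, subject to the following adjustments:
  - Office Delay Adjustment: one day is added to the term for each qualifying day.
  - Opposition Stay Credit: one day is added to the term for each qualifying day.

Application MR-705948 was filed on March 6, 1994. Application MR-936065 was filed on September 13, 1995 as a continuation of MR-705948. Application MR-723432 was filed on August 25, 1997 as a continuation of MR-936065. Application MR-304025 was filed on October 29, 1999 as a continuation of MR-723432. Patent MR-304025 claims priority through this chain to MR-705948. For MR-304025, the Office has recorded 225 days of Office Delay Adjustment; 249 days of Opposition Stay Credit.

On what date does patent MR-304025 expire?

2010-06-23

Earliest priority filing: 6 March 1994.
Base term: 6 March 1994 + 15 years → 6 March 2009.
Office Delay Adjustment: +225 days → 17 October 2009.
Opposition Stay Credit: +249 days → 23 June 2010.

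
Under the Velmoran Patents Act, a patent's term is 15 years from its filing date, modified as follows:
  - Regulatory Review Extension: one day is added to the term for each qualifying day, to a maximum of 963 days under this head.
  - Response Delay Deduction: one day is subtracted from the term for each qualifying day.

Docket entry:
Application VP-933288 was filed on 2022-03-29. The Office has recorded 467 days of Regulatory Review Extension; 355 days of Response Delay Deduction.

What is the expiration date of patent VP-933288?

Base term: filing date + 15 years → 29 March 2037.
Regulatory Review Extension: 467 days (within the 963-day cap) → +467 days → 9 July 2038.
Response Delay Deduction: −355 days → 19 July 2037.

July 19, 2037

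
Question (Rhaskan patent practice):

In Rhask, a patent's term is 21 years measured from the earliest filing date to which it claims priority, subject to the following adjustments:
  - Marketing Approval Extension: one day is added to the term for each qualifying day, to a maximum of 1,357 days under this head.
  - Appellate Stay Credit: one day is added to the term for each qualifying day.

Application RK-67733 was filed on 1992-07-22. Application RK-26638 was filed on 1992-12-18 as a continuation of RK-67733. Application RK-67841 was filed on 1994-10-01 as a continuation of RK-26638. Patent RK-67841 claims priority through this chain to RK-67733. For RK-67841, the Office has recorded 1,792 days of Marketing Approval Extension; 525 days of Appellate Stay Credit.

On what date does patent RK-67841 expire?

Earliest priority filing: 22 July 1992.
Base term: 22 July 1992 + 21 years → 22 July 2013.
Marketing Approval Extension: 1792 days claimed exceeds the 1357-day cap, so +1357 days → 9 April 2017.
Appellate Stay Credit: +525 days → 16 September 2018.

2018-09-16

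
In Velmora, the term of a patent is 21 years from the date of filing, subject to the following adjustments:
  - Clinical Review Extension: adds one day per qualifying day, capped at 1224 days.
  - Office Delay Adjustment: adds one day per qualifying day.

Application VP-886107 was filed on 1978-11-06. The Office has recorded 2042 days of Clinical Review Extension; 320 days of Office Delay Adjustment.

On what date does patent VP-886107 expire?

January 28, 2004

Base term: filing date + 21 years → 6 November 1999.
Clinical Review Extension: 2042 days claimed exceeds the 1224-day cap, so +1224 days → 14 March 2003.
Office Delay Adjustment: +320 days → 28 January 2004.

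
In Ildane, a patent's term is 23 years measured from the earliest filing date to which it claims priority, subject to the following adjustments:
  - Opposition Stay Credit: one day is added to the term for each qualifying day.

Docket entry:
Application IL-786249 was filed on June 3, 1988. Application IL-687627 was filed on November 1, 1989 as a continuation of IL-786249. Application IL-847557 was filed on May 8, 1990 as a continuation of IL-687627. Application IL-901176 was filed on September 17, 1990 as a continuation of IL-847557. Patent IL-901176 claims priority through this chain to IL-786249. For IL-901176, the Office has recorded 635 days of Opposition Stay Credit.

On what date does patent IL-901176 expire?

Earliest priority filing: 3 June 1988.
Base term: 3 June 1988 + 23 years → 3 June 2011.
Opposition Stay Credit: +635 days → 27 February 2013.

2013-02-27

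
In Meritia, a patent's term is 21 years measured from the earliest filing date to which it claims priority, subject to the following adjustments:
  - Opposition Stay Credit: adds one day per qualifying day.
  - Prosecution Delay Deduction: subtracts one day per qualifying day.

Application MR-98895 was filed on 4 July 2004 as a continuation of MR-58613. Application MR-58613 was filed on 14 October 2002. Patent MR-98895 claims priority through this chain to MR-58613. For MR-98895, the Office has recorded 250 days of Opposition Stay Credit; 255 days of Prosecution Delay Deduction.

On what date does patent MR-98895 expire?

2023-10-09

Earliest priority filing: 14 October 2002.
Base term: 14 October 2002 + 21 years → 14 October 2023.
Opposition Stay Credit: +250 days → 20 June 2024.
Prosecution Delay Deduction: −255 days → 9 October 2023.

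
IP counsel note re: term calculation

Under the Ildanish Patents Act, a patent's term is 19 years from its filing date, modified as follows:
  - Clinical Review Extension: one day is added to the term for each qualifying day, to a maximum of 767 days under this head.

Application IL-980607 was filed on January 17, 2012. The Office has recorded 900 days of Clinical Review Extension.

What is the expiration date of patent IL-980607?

Base term: filing date + 19 years → 17 January 2031.
Clinical Review Extension: 900 days claimed exceeds the 767-day cap, so +767 days → 22 February 2033.

2033-02-22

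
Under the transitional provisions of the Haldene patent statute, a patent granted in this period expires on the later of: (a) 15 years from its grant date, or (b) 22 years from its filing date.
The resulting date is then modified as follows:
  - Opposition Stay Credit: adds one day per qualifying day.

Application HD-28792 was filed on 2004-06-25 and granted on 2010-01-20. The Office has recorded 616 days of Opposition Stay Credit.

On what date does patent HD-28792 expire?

2028-03-02

(a) grant + 15 years → 20 January 2025.
(b) filing + 22 years → 25 June 2026.
Later of the two: 25 June 2026.
Opposition Stay Credit: +616 days → 2 March 2028.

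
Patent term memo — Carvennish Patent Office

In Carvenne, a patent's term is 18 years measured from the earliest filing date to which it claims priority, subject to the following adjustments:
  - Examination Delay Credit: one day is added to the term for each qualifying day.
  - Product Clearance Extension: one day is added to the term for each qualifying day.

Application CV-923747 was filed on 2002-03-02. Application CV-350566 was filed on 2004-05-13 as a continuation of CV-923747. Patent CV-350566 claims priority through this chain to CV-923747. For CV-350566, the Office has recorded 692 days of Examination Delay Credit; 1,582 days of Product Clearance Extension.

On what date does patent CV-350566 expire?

Earliest priority filing: 2 March 2002.
Base term: 2 March 2002 + 18 years → 2 March 2020.
Examination Delay Credit: +692 days → 23 January 2022.
Product Clearance Extension: +1582 days → 24 May 2026.

May 24, 2026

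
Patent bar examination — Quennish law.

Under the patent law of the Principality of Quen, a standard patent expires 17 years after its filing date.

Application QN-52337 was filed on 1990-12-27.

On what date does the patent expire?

Filing date + 17 years → 27 December 2007.

2007-12-27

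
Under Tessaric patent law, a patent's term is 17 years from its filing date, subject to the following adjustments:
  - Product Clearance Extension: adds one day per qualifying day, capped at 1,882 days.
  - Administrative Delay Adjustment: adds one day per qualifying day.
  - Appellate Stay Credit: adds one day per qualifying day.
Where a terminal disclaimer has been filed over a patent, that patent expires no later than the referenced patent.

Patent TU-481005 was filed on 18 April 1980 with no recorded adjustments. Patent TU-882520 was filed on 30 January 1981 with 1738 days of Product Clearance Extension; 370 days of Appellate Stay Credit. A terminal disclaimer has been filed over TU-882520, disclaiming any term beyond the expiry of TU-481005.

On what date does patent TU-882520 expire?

1997-04-18

Natural term of TU-882520:
  Base: filing + 17 years → 30 January 1998.
  Product Clearance Extension: 1738 days (within the 1882-day cap) → +1738 days → 3 November 2002.
  Appellate Stay Credit: +370 days → 8 November 2003.
Expiry of referenced patent TU-481005:
  Base: filing + 17 years → 18 April 1997.
Terminal disclaimer: TU-882520 expires on the earlier of 8 November 2003 and 18 April 1997.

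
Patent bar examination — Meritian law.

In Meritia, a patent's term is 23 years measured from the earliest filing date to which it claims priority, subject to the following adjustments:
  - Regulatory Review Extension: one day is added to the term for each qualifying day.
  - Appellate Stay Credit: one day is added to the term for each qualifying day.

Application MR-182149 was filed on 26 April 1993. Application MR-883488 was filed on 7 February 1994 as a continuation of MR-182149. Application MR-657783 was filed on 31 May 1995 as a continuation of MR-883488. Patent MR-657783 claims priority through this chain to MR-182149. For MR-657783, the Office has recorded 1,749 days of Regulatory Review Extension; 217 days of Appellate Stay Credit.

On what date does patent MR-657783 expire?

September 13, 2021

Earliest priority filing: 26 April 1993.
Base term: 26 April 1993 + 23 years → 26 April 2016.
Regulatory Review Extension: +1749 days → 8 February 2021.
Appellate Stay Credit: +217 days → 13 September 2021.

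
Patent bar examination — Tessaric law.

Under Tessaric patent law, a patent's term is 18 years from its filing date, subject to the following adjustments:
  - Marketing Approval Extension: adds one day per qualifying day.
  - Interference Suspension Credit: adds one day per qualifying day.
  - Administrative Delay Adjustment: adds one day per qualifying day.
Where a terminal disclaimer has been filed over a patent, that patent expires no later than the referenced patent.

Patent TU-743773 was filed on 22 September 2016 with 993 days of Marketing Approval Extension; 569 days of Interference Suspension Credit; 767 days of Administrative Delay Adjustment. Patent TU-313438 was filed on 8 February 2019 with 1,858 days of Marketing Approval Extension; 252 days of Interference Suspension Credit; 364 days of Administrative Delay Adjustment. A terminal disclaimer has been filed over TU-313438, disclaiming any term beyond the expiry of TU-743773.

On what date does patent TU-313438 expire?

Natural term of TU-313438:
  Base: filing + 18 years → 8 February 2037.
  Marketing Approval Extension: +1858 days → 12 March 2042.
  Interference Suspension Credit: +252 days → 19 November 2042.
  Administrative Delay Adjustment: +364 days → 18 November 2043.
Expiry of referenced patent TU-743773:
  Base: filing + 18 years → 22 September 2034.
  Marketing Approval Extension: +993 days → 11 June 2037.
  Interference Suspension Credit: +569 days → 1 January 2039.
  Administrative Delay Adjustment: +767 days → 6 February 2041.
Terminal disclaimer: TU-313438 expires on the earlier of 18 November 2043 and 6 February 2041.

February 6, 2041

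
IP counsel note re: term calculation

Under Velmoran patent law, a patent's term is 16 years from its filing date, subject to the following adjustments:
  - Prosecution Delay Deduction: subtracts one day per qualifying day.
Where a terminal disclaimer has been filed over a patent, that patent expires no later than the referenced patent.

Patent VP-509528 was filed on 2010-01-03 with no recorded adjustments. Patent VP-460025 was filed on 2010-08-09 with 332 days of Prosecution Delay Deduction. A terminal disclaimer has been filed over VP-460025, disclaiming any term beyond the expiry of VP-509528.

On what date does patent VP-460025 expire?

September 11, 2025

Natural term of VP-460025:
  Base: filing + 16 years → 9 August 2026.
  Prosecution Delay Deduction: −332 days → 11 September 2025.
Expiry of referenced patent VP-509528:
  Base: filing + 16 years → 3 January 2026.
Terminal disclaimer: VP-460025 expires on the earlier of 11 September 2025 and 3 January 2026.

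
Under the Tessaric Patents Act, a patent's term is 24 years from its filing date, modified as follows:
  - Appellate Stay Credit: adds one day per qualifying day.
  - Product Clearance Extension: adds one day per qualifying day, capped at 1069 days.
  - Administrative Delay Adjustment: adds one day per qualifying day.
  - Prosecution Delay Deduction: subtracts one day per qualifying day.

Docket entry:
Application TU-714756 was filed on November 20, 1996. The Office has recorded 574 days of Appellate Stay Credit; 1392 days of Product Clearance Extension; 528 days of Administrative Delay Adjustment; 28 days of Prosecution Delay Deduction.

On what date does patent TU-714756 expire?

Base term: filing date + 24 years → 20 November 2020.
Appellate Stay Credit: +574 days → 17 June 2022.
Product Clearance Extension: 1392 days claimed exceeds the 1069-day cap, so +1069 days → 21 May 2025.
Administrative Delay Adjustment: +528 days → 31 October 2026.
Prosecution Delay Deduction: −28 days → 3 October 2026.

October 3, 2026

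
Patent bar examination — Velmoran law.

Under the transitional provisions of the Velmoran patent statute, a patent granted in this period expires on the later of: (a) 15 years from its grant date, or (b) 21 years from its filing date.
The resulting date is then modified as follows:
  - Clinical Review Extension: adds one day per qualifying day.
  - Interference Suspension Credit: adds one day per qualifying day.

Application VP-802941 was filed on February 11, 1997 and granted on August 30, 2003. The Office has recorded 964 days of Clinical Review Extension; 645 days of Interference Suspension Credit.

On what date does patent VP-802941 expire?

(a) grant + 15 years → 30 August 2018.
(b) filing + 21 years → 11 February 2018.
Later of the two: 30 August 2018.
Clinical Review Extension: +964 days → 20 April 2021.
Interference Suspension Credit: +645 days → 25 January 2023.

2023-01-25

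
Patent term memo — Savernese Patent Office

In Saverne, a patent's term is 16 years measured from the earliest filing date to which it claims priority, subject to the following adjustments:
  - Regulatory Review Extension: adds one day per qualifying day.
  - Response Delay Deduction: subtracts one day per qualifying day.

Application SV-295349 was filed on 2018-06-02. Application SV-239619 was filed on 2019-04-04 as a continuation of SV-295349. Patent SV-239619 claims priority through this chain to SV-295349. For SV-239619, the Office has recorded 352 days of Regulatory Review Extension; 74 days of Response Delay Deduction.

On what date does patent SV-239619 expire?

Earliest priority filing: 2 June 2018.
Base term: 2 June 2018 + 16 years → 2 June 2034.
Regulatory Review Extension: +352 days → 20 May 2035.
Response Delay Deduction: −74 days → 7 March 2035.

2035-03-07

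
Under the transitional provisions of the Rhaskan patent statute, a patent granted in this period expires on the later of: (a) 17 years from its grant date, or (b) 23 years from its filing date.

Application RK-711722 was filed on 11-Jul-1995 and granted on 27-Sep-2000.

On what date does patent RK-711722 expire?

(a) grant + 17 years → 27 September 2017.
(b) filing + 23 years → 11 July 2018.
Later of the two: 11 July 2018.

2018-07-11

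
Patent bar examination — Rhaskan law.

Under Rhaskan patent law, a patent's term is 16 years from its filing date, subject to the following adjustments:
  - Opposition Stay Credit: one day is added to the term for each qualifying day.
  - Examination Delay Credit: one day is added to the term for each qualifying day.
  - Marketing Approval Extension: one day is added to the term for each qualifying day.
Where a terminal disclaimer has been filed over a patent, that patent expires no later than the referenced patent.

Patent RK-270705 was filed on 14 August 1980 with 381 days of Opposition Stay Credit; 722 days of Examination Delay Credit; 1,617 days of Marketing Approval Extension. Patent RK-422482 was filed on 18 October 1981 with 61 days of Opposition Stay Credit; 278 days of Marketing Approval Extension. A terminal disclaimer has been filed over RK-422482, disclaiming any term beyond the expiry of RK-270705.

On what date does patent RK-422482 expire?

Natural term of RK-422482:
  Base: filing + 16 years → 18 October 1997.
  Opposition Stay Credit: +61 days → 18 December 1997.
  Marketing Approval Extension: +278 days → 22 September 1998.
Expiry of referenced patent RK-270705:
  Base: filing + 16 years → 14 August 1996.
  Opposition Stay Credit: +381 days → 30 August 1997.
  Examination Delay Credit: +722 days → 22 August 1999.
  Marketing Approval Extension: +1617 days → 25 January 2004.
Terminal disclaimer: RK-422482 expires on the earlier of 22 September 1998 and 25 January 2004.

1998-09-22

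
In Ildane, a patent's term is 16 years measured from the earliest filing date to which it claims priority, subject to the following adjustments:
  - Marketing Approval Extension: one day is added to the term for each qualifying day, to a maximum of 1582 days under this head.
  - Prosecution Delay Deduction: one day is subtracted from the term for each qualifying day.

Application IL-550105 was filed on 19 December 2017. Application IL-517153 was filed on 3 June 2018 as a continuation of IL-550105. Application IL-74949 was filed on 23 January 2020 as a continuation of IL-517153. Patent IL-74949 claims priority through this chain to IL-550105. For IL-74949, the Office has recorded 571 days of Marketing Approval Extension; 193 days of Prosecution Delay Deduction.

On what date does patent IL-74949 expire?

2035-01-01

Earliest priority filing: 19 December 2017.
Base term: 19 December 2017 + 16 years → 19 December 2033.
Marketing Approval Extension: 571 days (within the 1582-day cap) → +571 days → 13 July 2035.
Prosecution Delay Deduction: −193 days → 1 January 2035.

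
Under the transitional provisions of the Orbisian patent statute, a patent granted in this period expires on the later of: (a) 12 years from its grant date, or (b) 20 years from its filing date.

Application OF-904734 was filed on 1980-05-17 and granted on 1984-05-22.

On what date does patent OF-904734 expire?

(a) grant + 12 years → 22 May 1996.
(b) filing + 20 years → 17 May 2000.
Later of the two: 17 May 2000.

2000-05-17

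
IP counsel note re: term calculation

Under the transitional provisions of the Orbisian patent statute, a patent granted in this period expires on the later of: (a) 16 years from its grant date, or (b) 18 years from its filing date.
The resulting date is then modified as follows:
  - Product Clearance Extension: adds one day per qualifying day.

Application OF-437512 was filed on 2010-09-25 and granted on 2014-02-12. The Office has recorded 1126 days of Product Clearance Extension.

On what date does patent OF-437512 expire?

2033-03-14

(a) grant + 16 years → 12 February 2030.
(b) filing + 18 years → 25 September 2028.
Later of the two: 12 February 2030.
Product Clearance Extension: +1126 days → 14 March 2033.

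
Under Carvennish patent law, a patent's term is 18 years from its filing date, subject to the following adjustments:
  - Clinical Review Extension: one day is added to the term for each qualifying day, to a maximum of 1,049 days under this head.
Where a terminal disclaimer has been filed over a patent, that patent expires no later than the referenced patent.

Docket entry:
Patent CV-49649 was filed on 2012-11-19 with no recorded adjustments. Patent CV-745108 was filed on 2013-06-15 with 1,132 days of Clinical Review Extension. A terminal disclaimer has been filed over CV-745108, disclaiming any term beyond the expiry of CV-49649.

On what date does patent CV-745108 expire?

Natural term of CV-745108:
  Base: filing + 18 years → 15 June 2031.
  Clinical Review Extension: 1132 days claimed exceeds the 1049-day cap, so +1049 days → 29 April 2034.
Expiry of referenced patent CV-49649:
  Base: filing + 18 years → 19 November 2030.
Terminal disclaimer: CV-745108 expires on the earlier of 29 April 2034 and 19 November 2030.

2030-11-19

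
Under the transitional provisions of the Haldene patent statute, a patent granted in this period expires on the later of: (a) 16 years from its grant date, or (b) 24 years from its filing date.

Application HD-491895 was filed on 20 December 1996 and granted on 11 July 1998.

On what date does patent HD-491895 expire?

December 20, 2020

(a) grant + 16 years → 11 July 2014.
(b) filing + 24 years → 20 December 2020.
Later of the two: 20 December 2020.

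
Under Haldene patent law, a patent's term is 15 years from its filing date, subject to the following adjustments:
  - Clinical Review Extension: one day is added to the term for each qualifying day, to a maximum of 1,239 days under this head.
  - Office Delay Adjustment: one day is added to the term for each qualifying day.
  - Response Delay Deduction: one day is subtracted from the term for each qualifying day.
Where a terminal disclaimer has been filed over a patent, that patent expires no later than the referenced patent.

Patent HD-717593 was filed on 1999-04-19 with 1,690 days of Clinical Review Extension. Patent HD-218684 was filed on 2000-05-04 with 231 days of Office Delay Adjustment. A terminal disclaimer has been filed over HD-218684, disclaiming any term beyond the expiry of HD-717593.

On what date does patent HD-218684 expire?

Natural term of HD-218684:
  Base: filing + 15 years → 4 May 2015.
  Office Delay Adjustment: +231 days → 21 December 2015.
Expiry of referenced patent HD-717593:
  Base: filing + 15 years → 19 April 2014.
  Clinical Review Extension: 1690 days claimed exceeds the 1239-day cap, so +1239 days → 9 September 2017.
Terminal disclaimer: HD-218684 expires on the earlier of 21 December 2015 and 9 September 2017.

December 21, 2015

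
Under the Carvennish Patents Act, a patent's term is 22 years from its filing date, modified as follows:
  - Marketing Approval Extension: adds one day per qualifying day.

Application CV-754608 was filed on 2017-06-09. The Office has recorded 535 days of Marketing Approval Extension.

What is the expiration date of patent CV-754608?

November 25, 2040

Base term: filing date + 22 years → 9 June 2039.
Marketing Approval Extension: +535 days → 25 November 2040.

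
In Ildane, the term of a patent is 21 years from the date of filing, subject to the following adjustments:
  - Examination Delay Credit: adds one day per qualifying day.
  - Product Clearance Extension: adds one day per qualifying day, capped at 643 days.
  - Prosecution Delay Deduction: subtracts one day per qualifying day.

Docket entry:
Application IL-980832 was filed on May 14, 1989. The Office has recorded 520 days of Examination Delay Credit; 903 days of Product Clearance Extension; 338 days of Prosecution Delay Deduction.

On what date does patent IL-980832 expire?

Base term: filing date + 21 years → 14 May 2010.
Examination Delay Credit: +520 days → 16 October 2011.
Product Clearance Extension: 903 days claimed exceeds the 643-day cap, so +643 days → 20 July 2013.
Prosecution Delay Deduction: −338 days → 16 August 2012.

2012-08-16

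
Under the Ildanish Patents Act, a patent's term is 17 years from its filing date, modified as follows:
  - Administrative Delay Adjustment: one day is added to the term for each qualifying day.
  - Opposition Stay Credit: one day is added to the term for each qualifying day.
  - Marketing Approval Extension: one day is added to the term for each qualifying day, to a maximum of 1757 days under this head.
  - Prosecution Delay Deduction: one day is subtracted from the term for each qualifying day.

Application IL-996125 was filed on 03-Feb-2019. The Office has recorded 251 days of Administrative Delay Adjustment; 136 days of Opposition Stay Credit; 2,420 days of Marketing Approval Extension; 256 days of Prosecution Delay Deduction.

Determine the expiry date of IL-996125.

Base term: filing date + 17 years → 3 February 2036.
Administrative Delay Adjustment: +251 days → 11 October 2036.
Opposition Stay Credit: +136 days → 24 February 2037.
Marketing Approval Extension: 2420 days claimed exceeds the 1757-day cap, so +1757 days → 17 December 2041.
Prosecution Delay Deduction: −256 days → 5 April 2041.

April 5, 2041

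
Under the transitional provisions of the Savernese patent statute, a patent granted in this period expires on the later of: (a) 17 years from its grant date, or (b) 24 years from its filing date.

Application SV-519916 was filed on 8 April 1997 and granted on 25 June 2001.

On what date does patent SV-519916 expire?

(a) grant + 17 years → 25 June 2018.
(b) filing + 24 years → 8 April 2021.
Later of the two: 8 April 2021.

April 8, 2021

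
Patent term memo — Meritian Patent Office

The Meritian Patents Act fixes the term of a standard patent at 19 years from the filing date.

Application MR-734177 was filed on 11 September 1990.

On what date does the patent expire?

2009-09-11

Filing date + 19 years → 11 September 2009.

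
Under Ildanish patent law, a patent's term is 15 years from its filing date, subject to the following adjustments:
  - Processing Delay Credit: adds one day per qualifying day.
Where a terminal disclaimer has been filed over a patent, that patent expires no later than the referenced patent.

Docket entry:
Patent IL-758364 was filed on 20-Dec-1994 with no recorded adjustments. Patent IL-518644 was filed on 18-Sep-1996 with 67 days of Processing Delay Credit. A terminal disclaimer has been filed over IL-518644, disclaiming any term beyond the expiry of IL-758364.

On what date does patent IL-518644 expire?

Natural term of IL-518644:
  Base: filing + 15 years → 18 September 2011.
  Processing Delay Credit: +67 days → 24 November 2011.
Expiry of referenced patent IL-758364:
  Base: filing + 15 years → 20 December 2009.
Terminal disclaimer: IL-518644 expires on the earlier of 24 November 2011 and 20 December 2009.

December 20, 2009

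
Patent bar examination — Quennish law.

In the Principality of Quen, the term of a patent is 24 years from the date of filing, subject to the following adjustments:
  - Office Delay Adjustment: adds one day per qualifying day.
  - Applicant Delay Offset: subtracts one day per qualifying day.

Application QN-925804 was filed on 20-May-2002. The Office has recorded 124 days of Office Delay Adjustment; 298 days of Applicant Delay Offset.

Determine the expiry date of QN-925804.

November 27, 2025

Base term: filing date + 24 years → 20 May 2026.
Office Delay Adjustment: +124 days → 21 September 2026.
Applicant Delay Offset: −298 days → 27 November 2025.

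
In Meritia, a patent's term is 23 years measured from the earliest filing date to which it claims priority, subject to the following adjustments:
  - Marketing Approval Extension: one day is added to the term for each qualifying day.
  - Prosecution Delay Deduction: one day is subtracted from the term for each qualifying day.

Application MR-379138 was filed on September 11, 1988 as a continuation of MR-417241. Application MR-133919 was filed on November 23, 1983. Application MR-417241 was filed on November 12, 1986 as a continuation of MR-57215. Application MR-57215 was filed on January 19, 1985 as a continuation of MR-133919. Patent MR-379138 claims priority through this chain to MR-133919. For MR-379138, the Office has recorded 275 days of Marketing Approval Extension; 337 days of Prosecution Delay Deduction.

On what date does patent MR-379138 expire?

Earliest priority filing: 23 November 1983.
Base term: 23 November 1983 + 23 years → 23 November 2006.
Marketing Approval Extension: +275 days → 25 August 2007.
Prosecution Delay Deduction: −337 days → 22 September 2006.

September 22, 2006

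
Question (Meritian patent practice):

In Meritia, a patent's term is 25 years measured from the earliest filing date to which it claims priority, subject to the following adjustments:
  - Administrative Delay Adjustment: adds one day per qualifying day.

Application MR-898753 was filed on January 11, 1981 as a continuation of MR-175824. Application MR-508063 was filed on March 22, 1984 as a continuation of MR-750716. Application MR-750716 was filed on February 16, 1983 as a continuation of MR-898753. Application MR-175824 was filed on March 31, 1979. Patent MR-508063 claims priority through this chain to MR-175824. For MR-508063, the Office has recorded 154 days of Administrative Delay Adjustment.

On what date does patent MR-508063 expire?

Earliest priority filing: 31 March 1979.
Base term: 31 March 1979 + 25 years → 31 March 2004.
Administrative Delay Adjustment: +154 days → 1 September 2004.

2004-09-01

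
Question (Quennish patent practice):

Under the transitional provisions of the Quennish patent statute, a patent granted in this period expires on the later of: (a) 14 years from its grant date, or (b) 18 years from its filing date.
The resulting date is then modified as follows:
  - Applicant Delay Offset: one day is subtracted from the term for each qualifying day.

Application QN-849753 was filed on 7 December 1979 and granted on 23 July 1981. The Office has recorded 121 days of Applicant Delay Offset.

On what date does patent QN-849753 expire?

(a) grant + 14 years → 23 July 1995.
(b) filing + 18 years → 7 December 1997.
Later of the two: 7 December 1997.
Applicant Delay Offset: −121 days → 8 August 1997.

August 8, 1997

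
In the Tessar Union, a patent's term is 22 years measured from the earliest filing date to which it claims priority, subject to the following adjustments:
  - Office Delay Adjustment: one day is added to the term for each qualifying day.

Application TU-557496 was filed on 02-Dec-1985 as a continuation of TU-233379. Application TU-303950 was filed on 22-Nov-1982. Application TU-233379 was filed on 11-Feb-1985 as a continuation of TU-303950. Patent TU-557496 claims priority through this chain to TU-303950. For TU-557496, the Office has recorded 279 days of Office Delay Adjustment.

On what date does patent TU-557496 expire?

2005-08-28

Earliest priority filing: 22 November 1982.
Base term: 22 November 1982 + 22 years → 22 November 2004.
Office Delay Adjustment: +279 days → 28 August 2005.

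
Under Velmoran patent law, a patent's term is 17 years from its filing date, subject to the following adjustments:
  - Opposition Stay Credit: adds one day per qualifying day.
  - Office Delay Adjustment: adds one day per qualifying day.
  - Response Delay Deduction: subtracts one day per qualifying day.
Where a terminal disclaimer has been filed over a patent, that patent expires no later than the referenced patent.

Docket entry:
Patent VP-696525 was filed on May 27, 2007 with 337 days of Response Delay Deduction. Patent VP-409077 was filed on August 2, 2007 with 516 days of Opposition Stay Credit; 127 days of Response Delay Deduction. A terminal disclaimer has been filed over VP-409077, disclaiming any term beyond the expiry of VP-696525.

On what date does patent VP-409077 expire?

2023-06-25

Natural term of VP-409077:
  Base: filing + 17 years → 2 August 2024.
  Opposition Stay Credit: +516 days → 31 December 2025.
  Response Delay Deduction: −127 days → 26 August 2025.
Expiry of referenced patent VP-696525:
  Base: filing + 17 years → 27 May 2024.
  Response Delay Deduction: −337 days → 25 June 2023.
Terminal disclaimer: VP-409077 expires on the earlier of 26 August 2025 and 25 June 2023.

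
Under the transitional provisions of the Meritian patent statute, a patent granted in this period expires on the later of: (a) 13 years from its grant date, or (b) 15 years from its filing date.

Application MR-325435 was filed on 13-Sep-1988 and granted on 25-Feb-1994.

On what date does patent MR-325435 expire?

2007-02-25

(a) grant + 13 years → 25 February 2007.
(b) filing + 15 years → 13 September 2003.
Later of the two: 25 February 2007.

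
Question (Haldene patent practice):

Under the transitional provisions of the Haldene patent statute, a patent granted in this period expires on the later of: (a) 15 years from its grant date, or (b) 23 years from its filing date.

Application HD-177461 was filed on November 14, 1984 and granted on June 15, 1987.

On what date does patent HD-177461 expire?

November 14, 2007

(a) grant + 15 years → 15 June 2002.
(b) filing + 23 years → 14 November 2007.
Later of the two: 14 November 2007.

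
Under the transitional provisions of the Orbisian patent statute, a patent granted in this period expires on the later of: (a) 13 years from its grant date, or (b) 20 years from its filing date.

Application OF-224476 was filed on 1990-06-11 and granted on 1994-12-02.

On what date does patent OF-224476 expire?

(a) grant + 13 years → 2 December 2007.
(b) filing + 20 years → 11 June 2010.
Later of the two: 11 June 2010.

2010-06-11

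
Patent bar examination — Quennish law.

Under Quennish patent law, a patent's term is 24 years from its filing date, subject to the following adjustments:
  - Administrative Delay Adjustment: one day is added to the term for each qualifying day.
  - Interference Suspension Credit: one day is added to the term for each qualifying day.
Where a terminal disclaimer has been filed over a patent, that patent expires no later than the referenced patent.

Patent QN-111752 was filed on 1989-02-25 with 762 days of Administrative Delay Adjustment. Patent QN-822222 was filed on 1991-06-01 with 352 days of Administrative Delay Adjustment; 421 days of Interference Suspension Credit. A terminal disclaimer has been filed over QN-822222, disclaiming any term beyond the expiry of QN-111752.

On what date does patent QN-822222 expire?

Natural term of QN-822222:
  Base: filing + 24 years → 1 June 2015.
  Administrative Delay Adjustment: +352 days → 18 May 2016.
  Interference Suspension Credit: +421 days → 13 July 2017.
Expiry of referenced patent QN-111752:
  Base: filing + 24 years → 25 February 2013.
  Administrative Delay Adjustment: +762 days → 29 March 2015.
Terminal disclaimer: QN-822222 expires on the earlier of 13 July 2017 and 29 March 2015.

2015-03-29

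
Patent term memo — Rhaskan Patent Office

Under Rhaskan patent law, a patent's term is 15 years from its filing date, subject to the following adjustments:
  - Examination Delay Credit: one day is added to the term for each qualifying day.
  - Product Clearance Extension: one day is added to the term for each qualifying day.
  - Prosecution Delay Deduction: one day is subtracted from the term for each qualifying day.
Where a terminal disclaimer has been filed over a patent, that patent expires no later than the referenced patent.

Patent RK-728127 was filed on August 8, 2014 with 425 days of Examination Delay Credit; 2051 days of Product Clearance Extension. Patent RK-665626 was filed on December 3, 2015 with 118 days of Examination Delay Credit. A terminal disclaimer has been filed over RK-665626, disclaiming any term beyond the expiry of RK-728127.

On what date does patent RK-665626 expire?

March 31, 2031

Natural term of RK-665626:
  Base: filing + 15 years → 3 December 2030.
  Examination Delay Credit: +118 days → 31 March 2031.
Expiry of referenced patent RK-728127:
  Base: filing + 15 years → 8 August 2029.
  Examination Delay Credit: +425 days → 7 October 2030.
  Product Clearance Extension: +2051 days → 19 May 2036.
Terminal disclaimer: RK-665626 expires on the earlier of 31 March 2031 and 19 May 2036.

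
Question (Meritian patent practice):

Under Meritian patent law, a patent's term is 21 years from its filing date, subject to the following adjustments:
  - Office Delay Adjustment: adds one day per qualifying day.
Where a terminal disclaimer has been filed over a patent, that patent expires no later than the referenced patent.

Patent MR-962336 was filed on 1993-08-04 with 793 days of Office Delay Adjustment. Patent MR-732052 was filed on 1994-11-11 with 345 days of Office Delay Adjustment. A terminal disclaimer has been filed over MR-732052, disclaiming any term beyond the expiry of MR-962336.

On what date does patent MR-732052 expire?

Natural term of MR-732052:
  Base: filing + 21 years → 11 November 2015.
  Office Delay Adjustment: +345 days → 21 October 2016.
Expiry of referenced patent MR-962336:
  Base: filing + 21 years → 4 August 2014.
  Office Delay Adjustment: +793 days → 5 October 2016.
Terminal disclaimer: MR-732052 expires on the earlier of 21 October 2016 and 5 October 2016.

October 5, 2016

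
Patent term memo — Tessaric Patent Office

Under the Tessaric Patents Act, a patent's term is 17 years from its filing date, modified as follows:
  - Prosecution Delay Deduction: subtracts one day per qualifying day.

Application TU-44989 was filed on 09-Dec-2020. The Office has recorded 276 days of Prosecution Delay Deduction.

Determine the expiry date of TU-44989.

Base term: filing date + 17 years → 9 December 2037.
Prosecution Delay Deduction: −276 days → 8 March 2037.

March 8, 2037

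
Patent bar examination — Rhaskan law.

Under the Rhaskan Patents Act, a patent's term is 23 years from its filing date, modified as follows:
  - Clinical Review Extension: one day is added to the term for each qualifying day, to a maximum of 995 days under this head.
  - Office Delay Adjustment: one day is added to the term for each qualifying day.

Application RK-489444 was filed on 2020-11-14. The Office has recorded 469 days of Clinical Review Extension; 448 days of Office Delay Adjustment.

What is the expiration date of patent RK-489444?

May 19, 2046

Base term: filing date + 23 years → 14 November 2043.
Clinical Review Extension: 469 days (within the 995-day cap) → +469 days → 25 February 2045.
Office Delay Adjustment: +448 days → 19 May 2046.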